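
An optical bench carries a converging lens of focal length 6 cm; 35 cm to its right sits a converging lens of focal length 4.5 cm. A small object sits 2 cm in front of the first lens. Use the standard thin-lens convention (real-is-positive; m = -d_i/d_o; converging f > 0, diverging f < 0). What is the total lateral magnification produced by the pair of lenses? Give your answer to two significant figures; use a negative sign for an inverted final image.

-0.20

First lens: d_i1 = 1/(1/6 - 1/2) = -3.000 cm.
m_1 = -(-3.000)/2 = 1.5000.
With d_i1 < 0 the first image is virtual and lies on the object side; the object distance for lens 2 is d_o2 = 35 - (-3.000) = 38.000 cm.
Second lens: d_i2 = 1/(1/4.5 - 1/(38.000)) = 5.104 cm.
m_2 = -(5.104)/(38.000) = -0.1343.
The system's lateral magnification is m_1 m_2 = (1.5000)(-0.1343) = -0.2015.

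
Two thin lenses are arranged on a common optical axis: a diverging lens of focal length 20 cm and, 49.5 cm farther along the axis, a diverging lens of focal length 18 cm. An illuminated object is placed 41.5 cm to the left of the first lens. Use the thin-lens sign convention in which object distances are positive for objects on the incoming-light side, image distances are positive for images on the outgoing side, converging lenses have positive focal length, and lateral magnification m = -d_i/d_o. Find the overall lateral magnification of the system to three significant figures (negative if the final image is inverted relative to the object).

First lens: d_i1 = 1/(1/(-20) - 1/41.5) = -13.496 cm.
m_1 = -(-13.496)/41.5 = 0.3252.
The intermediate image is virtual, 13.496 cm to the left of lens 1, so d_o2 = L - d_i1 = 49.5 - (-13.496) = 62.996 cm.
Second lens: d_i2 = 1/(1/(-18) - 1/(62.996)) = -14.000 cm.
m_2 = -(-14.000)/(62.996) = 0.2222.
Overall magnification: m = m_1 m_2 = 0.0723.

0.0723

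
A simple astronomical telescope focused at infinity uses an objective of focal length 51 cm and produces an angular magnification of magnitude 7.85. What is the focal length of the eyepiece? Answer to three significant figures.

6.50 cm

|M| = f_obj/f_eye, so f_eye = f_obj/|M| = 51/7.85 = 6.497 cm.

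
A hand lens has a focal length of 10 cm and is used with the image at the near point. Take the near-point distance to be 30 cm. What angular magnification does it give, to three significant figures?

4.00

M = 1 + D/f = 1 + 30/10 = 4.000.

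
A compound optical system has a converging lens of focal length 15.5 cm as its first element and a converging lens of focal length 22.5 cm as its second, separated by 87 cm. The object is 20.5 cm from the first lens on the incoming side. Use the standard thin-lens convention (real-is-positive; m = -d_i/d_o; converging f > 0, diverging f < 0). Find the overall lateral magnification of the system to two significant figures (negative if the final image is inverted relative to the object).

73

First lens: d_i1 = 1/(1/15.5 - 1/20.5) = 63.550 cm.
m_1 = -(63.550)/20.5 = -3.1000.
The intermediate image is 63.550 cm to the right of lens 1, so d_o2 = L - d_i1 = 87 - 63.550 = 23.450 cm.
Second lens: d_i2 = 1/(1/22.5 - 1/(23.450)) = 555.395 cm.
m_2 = -(555.395)/(23.450) = -23.6842.
The system's lateral magnification is m_1 m_2 = (-3.1000)(-23.6842) = 73.4211.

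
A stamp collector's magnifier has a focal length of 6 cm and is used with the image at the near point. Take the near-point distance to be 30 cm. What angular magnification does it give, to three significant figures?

M = 1 + D/f = 1 + 30/6 = 6.000.

6.00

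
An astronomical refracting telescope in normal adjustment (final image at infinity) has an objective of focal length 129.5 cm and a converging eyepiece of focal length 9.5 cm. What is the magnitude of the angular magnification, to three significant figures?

|M| = f_obj/|f_eye| = 129.5/9.5 = 13.632.

13.6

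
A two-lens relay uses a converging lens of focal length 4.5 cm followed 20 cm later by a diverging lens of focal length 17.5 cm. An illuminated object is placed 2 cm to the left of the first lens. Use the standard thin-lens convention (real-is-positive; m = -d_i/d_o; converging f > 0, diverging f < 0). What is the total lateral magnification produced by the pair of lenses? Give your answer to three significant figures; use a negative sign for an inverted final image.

First lens: d_i1 = 1/(1/4.5 - 1/2) = -3.600 cm.
m_1 = -(-3.600)/2 = 1.8000.
The intermediate image is virtual, 3.600 cm to the left of lens 1, so d_o2 = L - d_i1 = 20 - (-3.600) = 23.600 cm.
Second lens: d_i2 = 1/(1/(-17.5) - 1/(23.600)) = -10.049 cm.
m_2 = -(-10.049)/(23.600) = 0.4258.
Total m = m_1 x m_2 = (1.8000)(0.4258) = 0.7664.

0.766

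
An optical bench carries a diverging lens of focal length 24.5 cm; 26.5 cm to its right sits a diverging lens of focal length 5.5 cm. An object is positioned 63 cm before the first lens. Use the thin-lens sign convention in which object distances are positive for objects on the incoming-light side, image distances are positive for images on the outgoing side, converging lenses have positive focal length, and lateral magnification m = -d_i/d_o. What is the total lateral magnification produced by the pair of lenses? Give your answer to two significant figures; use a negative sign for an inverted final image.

First lens: d_i1 = 1/(1/(-24.5) - 1/63) = -17.640 cm.
m_1 = -(-17.640)/63 = 0.2800.
The intermediate image is virtual, 17.640 cm to the left of lens 1, so d_o2 = L - d_i1 = 26.5 - (-17.640) = 44.140 cm.
Second lens: d_i2 = 1/(1/(-5.5) - 1/(44.140)) = -4.891 cm.
m_2 = -(-4.891)/(44.140) = 0.1108.
Overall magnification: m = m_1 m_2 = 0.0310.

0.031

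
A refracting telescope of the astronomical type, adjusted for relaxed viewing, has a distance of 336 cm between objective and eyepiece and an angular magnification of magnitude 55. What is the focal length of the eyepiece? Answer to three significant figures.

In normal adjustment the tube length equals f_obj + f_eye and |M| = f_obj/f_eye.
So f_obj = 55 f_eye and 55 f_eye + f_eye = 336 cm, giving f_eye = 336/56 = 6.000 cm and f_obj = 330.000 cm.

6.00 cm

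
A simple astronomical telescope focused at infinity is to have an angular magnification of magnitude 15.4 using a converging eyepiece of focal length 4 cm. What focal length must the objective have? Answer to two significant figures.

|M| = f_obj/|f_eye|, so f_obj = |M| x |f_eye| = 15.4 x 4 = 61.600 cm.

62 cm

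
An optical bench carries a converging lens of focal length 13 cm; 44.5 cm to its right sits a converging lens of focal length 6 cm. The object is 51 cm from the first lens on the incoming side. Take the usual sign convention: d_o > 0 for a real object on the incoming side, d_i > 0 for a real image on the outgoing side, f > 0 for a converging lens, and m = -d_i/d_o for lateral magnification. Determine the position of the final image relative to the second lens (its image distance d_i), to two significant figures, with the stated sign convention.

7.7 cm

First lens: d_i1 = 1/(1/13 - 1/51) = 17.447 cm.
Object distance for lens 2: d_o2 = 44.5 - 17.447 = 27.053 cm.
Second lens: d_i2 = 1/(1/6 - 1/(27.053)) = 7.710 cm.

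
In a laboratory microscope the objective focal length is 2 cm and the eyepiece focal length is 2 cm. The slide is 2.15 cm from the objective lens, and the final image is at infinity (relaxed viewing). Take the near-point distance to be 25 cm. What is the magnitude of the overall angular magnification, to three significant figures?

167

Objective: 1/d_i = 1/f_obj - 1/d_o = 1/2 - 1/2.15 = 0.03488 cm^-1, so d_i = 28.667 cm.
m_obj = -d_i/d_o = -28.667/2.15 = -13.333.
Eyepiece angular magnification (image at infinity): M_eye = D/f_e = 25/2 = 12.500.
Overall M = m_obj x M_eye = (-13.333)(12.500) = -166.67.
|M| = 166.67.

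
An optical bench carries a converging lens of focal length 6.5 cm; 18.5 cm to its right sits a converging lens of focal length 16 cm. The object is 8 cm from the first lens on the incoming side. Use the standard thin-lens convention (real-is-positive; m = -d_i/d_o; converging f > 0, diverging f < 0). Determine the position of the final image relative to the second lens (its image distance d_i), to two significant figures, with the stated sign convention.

First lens: d_i1 = 1/(1/6.5 - 1/8) = 34.667 cm.
Since 34.667 cm > 18.5 cm, the first image lies past the second lens and serves as a virtual object: d_o2 = L - d_i1 = -16.167 cm.
Second lens: d_i2 = 1/(1/16 - 1/(-16.167)) = 8.041 cm.

8.0 cm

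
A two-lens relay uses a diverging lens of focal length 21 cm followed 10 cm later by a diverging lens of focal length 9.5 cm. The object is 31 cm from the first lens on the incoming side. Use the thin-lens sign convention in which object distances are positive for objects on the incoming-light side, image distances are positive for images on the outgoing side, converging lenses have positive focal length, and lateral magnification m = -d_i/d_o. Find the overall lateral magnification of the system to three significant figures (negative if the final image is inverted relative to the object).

0.120

Applying the thin-lens equation to the first lens, 1/(-21) = 1/31 + 1/d_i1, which gives d_i1 = -12.519 cm.
Its lateral magnification is m_1 = -d_i1/d_o1 = -(-12.519)/31 = 0.4038.
The intermediate image is virtual, 12.519 cm to the left of lens 1, so d_o2 = L - d_i1 = 10 - (-12.519) = 22.519 cm.
Applying the thin-lens equation again with f_2 = -9.5 cm and d_o2 = 22.519 cm gives d_i2 = -6.681 cm.
m_2 = -(-6.681)/(22.519) = 0.2967.
Total m = m_1 x m_2 = (0.4038)(0.2967) = 0.1198.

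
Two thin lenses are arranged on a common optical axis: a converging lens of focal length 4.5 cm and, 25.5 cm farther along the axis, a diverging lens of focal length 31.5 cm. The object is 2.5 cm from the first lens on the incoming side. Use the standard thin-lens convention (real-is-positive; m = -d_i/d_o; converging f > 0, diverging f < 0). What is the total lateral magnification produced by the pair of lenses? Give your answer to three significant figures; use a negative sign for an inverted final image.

First lens: d_i1 = 1/(1/4.5 - 1/2.5) = -5.625 cm.
m_1 = -(-5.625)/2.5 = 2.2500.
With d_i1 < 0 the first image is virtual and lies on the object side; the object distance for lens 2 is d_o2 = 25.5 - (-5.625) = 31.125 cm.
Second lens: d_i2 = 1/(1/(-31.5) - 1/(31.125)) = -15.656 cm.
m_2 = -(-15.656)/(31.125) = 0.5030.
Total m = m_1 x m_2 = (2.2500)(0.5030) = 1.1317.

1.13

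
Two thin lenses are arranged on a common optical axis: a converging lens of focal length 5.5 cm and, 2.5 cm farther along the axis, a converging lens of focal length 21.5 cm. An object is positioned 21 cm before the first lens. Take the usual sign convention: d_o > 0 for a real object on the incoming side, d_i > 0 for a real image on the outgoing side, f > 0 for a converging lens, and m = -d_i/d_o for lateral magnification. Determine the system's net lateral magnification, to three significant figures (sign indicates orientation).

-0.288

First lens: d_i1 = 1/(1/5.5 - 1/21) = 7.452 cm.
m_1 = -(7.452)/21 = -0.3548.
Since 7.452 cm > 2.5 cm, the first image lies past the second lens and serves as a virtual object: d_o2 = L - d_i1 = -4.952 cm.
Second lens: d_i2 = 1/(1/21.5 - 1/(-4.952)) = 4.025 cm.
m_2 = -(4.025)/(-4.952) = 0.8128.
Overall magnification: m = m_1 m_2 = -0.2884.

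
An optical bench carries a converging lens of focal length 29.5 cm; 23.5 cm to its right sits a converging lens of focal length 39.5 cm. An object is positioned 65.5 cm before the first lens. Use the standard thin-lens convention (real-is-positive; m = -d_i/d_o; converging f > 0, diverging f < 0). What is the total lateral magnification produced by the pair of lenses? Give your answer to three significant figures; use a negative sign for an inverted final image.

-0.465

Applying the thin-lens equation to the first lens, 1/29.5 = 1/65.5 + 1/d_i1, which gives d_i1 = 53.674 cm.
Its lateral magnification is m_1 = -d_i1/d_o1 = -(53.674)/65.5 = -0.8194.
This image would form 53.674 cm past lens 1, i.e. 30.174 cm beyond lens 2, so it is a virtual object for lens 2: d_o2 = 23.5 - 53.674 = -30.174 cm.
Applying the thin-lens equation again with f_2 = 39.5 cm and d_o2 = -30.174 cm gives d_i2 = 17.106 cm.
m_2 = -(17.106)/(-30.174) = 0.5669.
Overall magnification: m = m_1 m_2 = -0.4646.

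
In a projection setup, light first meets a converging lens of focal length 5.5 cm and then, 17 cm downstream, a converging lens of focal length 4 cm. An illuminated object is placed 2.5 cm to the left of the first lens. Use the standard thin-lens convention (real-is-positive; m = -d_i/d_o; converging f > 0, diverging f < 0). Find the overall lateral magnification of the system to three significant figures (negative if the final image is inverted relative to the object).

First lens: d_i1 = 1/(1/5.5 - 1/2.5) = -4.583 cm.
m_1 = -(-4.583)/2.5 = 1.8333.
With d_i1 < 0 the first image is virtual and lies on the object side; the object distance for lens 2 is d_o2 = 17 - (-4.583) = 21.583 cm.
Second lens: d_i2 = 1/(1/4 - 1/(21.583)) = 4.910 cm.
m_2 = -(4.910)/(21.583) = -0.2275.
Total m = m_1 x m_2 = (1.8333)(-0.2275) = -0.4171.

-0.417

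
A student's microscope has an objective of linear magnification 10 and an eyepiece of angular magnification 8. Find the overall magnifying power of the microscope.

The overall magnification of a compound microscope is the product of the objective and eyepiece magnifications:
M = M_obj x M_eye = 10 x 8 = 80.

80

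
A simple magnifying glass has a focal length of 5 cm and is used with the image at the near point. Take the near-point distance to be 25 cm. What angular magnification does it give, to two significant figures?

M = 1 + D/f = 1 + 25/5 = 6.000.

6.0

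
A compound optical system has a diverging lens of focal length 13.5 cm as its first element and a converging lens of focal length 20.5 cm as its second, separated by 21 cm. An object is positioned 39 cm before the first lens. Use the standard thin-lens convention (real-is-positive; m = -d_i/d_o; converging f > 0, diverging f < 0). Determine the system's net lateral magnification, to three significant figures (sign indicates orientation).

-0.501

First lens: d_i1 = 1/(1/(-13.5) - 1/39) = -10.029 cm.
m_1 = -(-10.029)/39 = 0.2571.
The intermediate image is virtual, 10.029 cm to the left of lens 1, so d_o2 = L - d_i1 = 21 - (-10.029) = 31.029 cm.
Second lens: d_i2 = 1/(1/20.5 - 1/(31.029)) = 60.415 cm.
m_2 = -(60.415)/(31.029) = -1.9471.
The system's lateral magnification is m_1 m_2 = (0.2571)(-1.9471) = -0.5007.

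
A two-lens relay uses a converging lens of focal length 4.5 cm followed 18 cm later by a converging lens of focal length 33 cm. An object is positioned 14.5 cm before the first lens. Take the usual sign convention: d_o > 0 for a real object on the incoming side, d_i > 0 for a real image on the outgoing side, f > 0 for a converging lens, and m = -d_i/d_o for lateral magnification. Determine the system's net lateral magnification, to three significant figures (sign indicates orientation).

Applying the thin-lens equation to the first lens, 1/4.5 = 1/14.5 + 1/d_i1, which gives d_i1 = 6.525 cm.
Its lateral magnification is m_1 = -d_i1/d_o1 = -(6.525)/14.5 = -0.4500.
That image sits 11.475 cm in front of the second lens, so d_o2 = 11.475 cm.
Applying the thin-lens equation again with f_2 = 33 cm and d_o2 = 11.475 cm gives d_i2 = -17.592 cm.
m_2 = -(-17.592)/(11.475) = 1.5331.
Overall magnification: m = m_1 m_2 = -0.6899.

-0.690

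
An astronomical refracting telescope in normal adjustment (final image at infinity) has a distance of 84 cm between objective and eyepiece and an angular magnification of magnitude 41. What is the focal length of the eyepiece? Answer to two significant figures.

2.0 cm

In normal adjustment the tube length equals f_obj + f_eye and |M| = f_obj/f_eye.
So f_obj = 41 f_eye and 41 f_eye + f_eye = 84 cm, giving f_eye = 84/42 = 2.000 cm and f_obj = 82.000 cm.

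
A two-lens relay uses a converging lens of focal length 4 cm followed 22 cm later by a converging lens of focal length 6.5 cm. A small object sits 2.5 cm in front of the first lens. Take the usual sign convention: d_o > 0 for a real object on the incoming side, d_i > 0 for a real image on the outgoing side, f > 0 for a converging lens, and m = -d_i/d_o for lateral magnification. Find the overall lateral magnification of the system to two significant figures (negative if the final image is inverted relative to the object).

First lens: d_i1 = 1/(1/4 - 1/2.5) = -6.667 cm.
m_1 = -(-6.667)/2.5 = 2.6667.
The intermediate image is virtual, 6.667 cm to the left of lens 1, so d_o2 = L - d_i1 = 22 - (-6.667) = 28.667 cm.
Second lens: d_i2 = 1/(1/6.5 - 1/(28.667)) = 8.406 cm.
m_2 = -(8.406)/(28.667) = -0.2932.
Total m = m_1 x m_2 = (2.6667)(-0.2932) = -0.7820.

-0.78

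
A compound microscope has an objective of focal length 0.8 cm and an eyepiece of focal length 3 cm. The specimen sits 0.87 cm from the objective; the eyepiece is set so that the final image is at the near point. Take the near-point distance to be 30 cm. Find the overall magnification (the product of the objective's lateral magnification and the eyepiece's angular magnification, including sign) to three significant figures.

-126

Objective: 1/d_i = 1/f_obj - 1/d_o = 1/0.8 - 1/0.87 = 0.10057 cm^-1, so d_i = 9.943 cm.
m_obj = -d_i/d_o = -9.943/0.87 = -11.429.
Eyepiece angular magnification (image at near point): M_eye = 1 + D/f_e = 1 + 30/3 = 11.000.
Overall M = m_obj x M_eye = (-11.429)(11.000) = -125.71.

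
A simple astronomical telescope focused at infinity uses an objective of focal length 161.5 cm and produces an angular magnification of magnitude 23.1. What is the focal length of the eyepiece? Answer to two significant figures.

|M| = f_obj/f_eye, so f_eye = f_obj/|M| = 161.5/23.1 = 6.991 cm.

7.0 cm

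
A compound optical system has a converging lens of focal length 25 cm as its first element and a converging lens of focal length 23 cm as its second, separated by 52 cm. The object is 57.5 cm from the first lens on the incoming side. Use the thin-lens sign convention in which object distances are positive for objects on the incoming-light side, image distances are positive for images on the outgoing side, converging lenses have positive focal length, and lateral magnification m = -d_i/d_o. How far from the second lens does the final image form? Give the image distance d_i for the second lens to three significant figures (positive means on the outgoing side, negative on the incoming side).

-11.7 cm

Applying the thin-lens equation to the first lens, 1/25 = 1/57.5 + 1/d_i1, which gives d_i1 = 44.231 cm.
Object distance for lens 2: d_o2 = 52 - 44.231 = 7.769 cm.
Applying the thin-lens equation again with f_2 = 23 cm and d_o2 = 7.769 cm gives d_i2 = -11.732 cm.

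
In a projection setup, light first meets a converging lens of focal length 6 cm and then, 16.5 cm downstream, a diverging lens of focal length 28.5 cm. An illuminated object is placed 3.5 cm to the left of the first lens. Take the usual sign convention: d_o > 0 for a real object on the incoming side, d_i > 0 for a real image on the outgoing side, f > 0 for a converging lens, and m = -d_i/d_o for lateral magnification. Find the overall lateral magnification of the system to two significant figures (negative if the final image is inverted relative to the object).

1.3

Lens 1: 1/d_i1 = 1/f_1 - 1/d_o1 = 1/6 - 1/3.5 = -0.11905 cm^-1, so d_i1 = -8.400 cm.
m_1 = -(-8.400)/3.5 = 2.4000.
The intermediate image is virtual, 8.400 cm to the left of lens 1, so d_o2 = L - d_i1 = 16.5 - (-8.400) = 24.900 cm.
Lens 2: 1/d_i2 = 1/f_2 - 1/d_o2 = 1/(-28.5) - 1/(24.900) = -0.07525 cm^-1, so d_i2 = -13.289 cm.
m_2 = -(-13.289)/(24.900) = 0.5337.
The system's lateral magnification is m_1 m_2 = (2.4000)(0.5337) = 1.2809.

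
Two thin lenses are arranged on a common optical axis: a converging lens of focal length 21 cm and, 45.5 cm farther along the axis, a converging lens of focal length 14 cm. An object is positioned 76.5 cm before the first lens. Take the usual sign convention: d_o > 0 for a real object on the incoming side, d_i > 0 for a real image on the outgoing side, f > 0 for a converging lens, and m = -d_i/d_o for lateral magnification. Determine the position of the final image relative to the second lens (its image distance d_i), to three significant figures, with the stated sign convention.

90.7 cm

Lens 1: 1/d_i1 = 1/f_1 - 1/d_o1 = 1/21 - 1/76.5 = 0.03455 cm^-1, so d_i1 = 28.946 cm.
The intermediate image is 28.946 cm to the right of lens 1, so d_o2 = L - d_i1 = 45.5 - 28.946 = 16.554 cm.
Lens 2: 1/d_i2 = 1/f_2 - 1/d_o2 = 1/14 - 1/(16.554) = 0.01102 cm^-1, so d_i2 = 90.741 cm.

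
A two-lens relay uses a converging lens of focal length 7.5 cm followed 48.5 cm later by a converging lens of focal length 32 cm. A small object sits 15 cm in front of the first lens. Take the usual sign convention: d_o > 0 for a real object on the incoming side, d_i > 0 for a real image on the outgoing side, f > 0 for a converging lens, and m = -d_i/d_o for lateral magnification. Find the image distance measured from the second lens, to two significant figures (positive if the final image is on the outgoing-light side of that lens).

710 cm

Applying the thin-lens equation to the first lens, 1/7.5 = 1/15 + 1/d_i1, which gives d_i1 = 15.000 cm.
That image sits 33.500 cm in front of the second lens, so d_o2 = 33.500 cm.
Applying the thin-lens equation again with f_2 = 32 cm and d_o2 = 33.500 cm gives d_i2 = 714.667 cm.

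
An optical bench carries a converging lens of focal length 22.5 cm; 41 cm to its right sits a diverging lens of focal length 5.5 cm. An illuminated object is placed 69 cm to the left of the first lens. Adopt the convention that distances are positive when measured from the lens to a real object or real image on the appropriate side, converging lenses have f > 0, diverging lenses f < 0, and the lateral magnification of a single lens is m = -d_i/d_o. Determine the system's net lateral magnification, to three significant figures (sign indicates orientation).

-0.203

First lens: d_i1 = 1/(1/22.5 - 1/69) = 33.387 cm.
m_1 = -(33.387)/69 = -0.4839.
Object distance for lens 2: d_o2 = 41 - 33.387 = 7.613 cm.
Second lens: d_i2 = 1/(1/(-5.5) - 1/(7.613)) = -3.193 cm.
m_2 = -(-3.193)/(7.613) = 0.4194.
Total m = m_1 x m_2 = (-0.4839)(0.4194) = -0.2030.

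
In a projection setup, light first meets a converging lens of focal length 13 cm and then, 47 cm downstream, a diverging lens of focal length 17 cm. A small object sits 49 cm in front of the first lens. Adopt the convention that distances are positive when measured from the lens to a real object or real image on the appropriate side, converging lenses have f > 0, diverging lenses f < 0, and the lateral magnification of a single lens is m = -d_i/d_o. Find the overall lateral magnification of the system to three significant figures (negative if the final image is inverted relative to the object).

-0.133

Applying the thin-lens equation to the first lens, 1/13 = 1/49 + 1/d_i1, which gives d_i1 = 17.694 cm.
Its lateral magnification is m_1 = -d_i1/d_o1 = -(17.694)/49 = -0.3611.
The intermediate image is 17.694 cm to the right of lens 1, so d_o2 = L - d_i1 = 47 - 17.694 = 29.306 cm.
Applying the thin-lens equation again with f_2 = -17 cm and d_o2 = 29.306 cm gives d_i2 = -10.759 cm.
m_2 = -(-10.759)/(29.306) = 0.3671.
Overall magnification: m = m_1 m_2 = -0.1326.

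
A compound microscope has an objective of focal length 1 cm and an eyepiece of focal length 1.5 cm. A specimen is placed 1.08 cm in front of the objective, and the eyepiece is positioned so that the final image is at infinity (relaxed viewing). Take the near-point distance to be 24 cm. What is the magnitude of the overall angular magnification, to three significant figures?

200

Objective: 1/d_i = 1/f_obj - 1/d_o = 1/1 - 1/1.08 = 0.07407 cm^-1, so d_i = 13.500 cm.
m_obj = -d_i/d_o = -13.500/1.08 = -12.500.
Eyepiece angular magnification (image at infinity): M_eye = D/f_e = 24/1.5 = 16.000.
Overall M = m_obj x M_eye = (-12.500)(16.000) = -200.00.
|M| = 200.00.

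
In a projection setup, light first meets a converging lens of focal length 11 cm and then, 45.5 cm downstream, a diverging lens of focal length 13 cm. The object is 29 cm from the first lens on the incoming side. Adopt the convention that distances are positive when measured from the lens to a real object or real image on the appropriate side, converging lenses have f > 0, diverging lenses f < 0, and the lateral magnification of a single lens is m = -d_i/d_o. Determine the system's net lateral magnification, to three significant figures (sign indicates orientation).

-0.195

First lens: d_i1 = 1/(1/11 - 1/29) = 17.722 cm.
m_1 = -(17.722)/29 = -0.6111.
The intermediate image is 17.722 cm to the right of lens 1, so d_o2 = L - d_i1 = 45.5 - 17.722 = 27.778 cm.
Second lens: d_i2 = 1/(1/(-13) - 1/(27.778)) = -8.856 cm.
m_2 = -(-8.856)/(27.778) = 0.3188.
Total m = m_1 x m_2 = (-0.6111)(0.3188) = -0.1948.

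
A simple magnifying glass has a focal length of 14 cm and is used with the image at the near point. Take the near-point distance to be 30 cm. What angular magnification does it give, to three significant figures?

3.14

M = 1 + D/f = 1 + 30/14 = 3.143.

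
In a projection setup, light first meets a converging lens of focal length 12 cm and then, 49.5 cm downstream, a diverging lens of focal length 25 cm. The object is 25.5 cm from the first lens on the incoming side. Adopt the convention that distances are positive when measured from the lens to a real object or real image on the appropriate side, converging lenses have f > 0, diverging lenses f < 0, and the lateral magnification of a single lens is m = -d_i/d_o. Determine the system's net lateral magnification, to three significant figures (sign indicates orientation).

-0.429

First lens: d_i1 = 1/(1/12 - 1/25.5) = 22.667 cm.
m_1 = -(22.667)/25.5 = -0.8889.
The intermediate image is 22.667 cm to the right of lens 1, so d_o2 = L - d_i1 = 49.5 - 22.667 = 26.833 cm.
Second lens: d_i2 = 1/(1/(-25) - 1/(26.833)) = -12.942 cm.
m_2 = -(-12.942)/(26.833) = 0.4823.
Overall magnification: m = m_1 m_2 = -0.4287.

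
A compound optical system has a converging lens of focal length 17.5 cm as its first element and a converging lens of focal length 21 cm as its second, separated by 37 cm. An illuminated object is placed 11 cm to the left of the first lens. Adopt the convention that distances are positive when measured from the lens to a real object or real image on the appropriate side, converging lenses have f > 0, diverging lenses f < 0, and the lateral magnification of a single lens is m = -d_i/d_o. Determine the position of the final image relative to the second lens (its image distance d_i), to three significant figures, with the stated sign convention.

30.7 cm

Lens 1: 1/d_i1 = 1/f_1 - 1/d_o1 = 1/17.5 - 1/11 = -0.03377 cm^-1, so d_i1 = -29.615 cm.
With d_i1 < 0 the first image is virtual and lies on the object side; the object distance for lens 2 is d_o2 = 37 - (-29.615) = 66.615 cm.
Lens 2: 1/d_i2 = 1/f_2 - 1/d_o2 = 1/21 - 1/(66.615) = 0.03261 cm^-1, so d_i2 = 30.668 cm.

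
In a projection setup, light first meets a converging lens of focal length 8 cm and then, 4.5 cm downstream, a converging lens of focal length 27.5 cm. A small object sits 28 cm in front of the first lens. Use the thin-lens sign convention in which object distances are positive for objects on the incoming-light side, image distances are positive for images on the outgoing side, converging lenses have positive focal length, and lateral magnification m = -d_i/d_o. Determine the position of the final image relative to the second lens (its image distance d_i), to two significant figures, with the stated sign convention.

5.4 cm

First lens: d_i1 = 1/(1/8 - 1/28) = 11.200 cm.
Since 11.200 cm > 4.5 cm, the first image lies past the second lens and serves as a virtual object: d_o2 = L - d_i1 = -6.700 cm.
Second lens: d_i2 = 1/(1/27.5 - 1/(-6.700)) = 5.387 cm.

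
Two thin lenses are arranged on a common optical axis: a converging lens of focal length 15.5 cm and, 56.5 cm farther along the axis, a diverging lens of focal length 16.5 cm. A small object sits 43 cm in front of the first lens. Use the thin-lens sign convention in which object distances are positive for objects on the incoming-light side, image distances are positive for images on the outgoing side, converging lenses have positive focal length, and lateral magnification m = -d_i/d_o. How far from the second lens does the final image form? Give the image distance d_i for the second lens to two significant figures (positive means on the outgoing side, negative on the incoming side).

-11 cm

Applying the thin-lens equation to the first lens, 1/15.5 = 1/43 + 1/d_i1, which gives d_i1 = 24.236 cm.
That image sits 32.264 cm in front of the second lens, so d_o2 = 32.264 cm.
Applying the thin-lens equation again with f_2 = -16.5 cm and d_o2 = 32.264 cm gives d_i2 = -10.917 cm.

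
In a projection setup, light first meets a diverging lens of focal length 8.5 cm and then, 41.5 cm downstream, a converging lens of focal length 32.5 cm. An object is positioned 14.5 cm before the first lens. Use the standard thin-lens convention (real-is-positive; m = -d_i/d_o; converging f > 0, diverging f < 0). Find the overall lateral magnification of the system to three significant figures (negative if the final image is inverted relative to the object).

Lens 1: 1/d_i1 = 1/f_1 - 1/d_o1 = 1/(-8.5) - 1/14.5 = -0.18661 cm^-1, so d_i1 = -5.359 cm.
m_1 = -(-5.359)/14.5 = 0.3696.
The intermediate image is virtual, 5.359 cm to the left of lens 1, so d_o2 = L - d_i1 = 41.5 - (-5.359) = 46.859 cm.
Lens 2: 1/d_i2 = 1/f_2 - 1/d_o2 = 1/32.5 - 1/(46.859) = 0.00943 cm^-1, so d_i2 = 106.062 cm.
m_2 = -(106.062)/(46.859) = -2.2634.
Overall magnification: m = m_1 m_2 = -0.8365.

-0.836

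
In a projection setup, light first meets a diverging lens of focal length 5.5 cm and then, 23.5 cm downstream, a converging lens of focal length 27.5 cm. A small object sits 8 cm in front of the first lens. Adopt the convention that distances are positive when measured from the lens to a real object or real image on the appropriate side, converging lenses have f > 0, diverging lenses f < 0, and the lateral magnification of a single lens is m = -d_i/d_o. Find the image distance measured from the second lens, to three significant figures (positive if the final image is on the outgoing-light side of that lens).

-993 cm

Applying the thin-lens equation to the first lens, 1/(-5.5) = 1/8 + 1/d_i1, which gives d_i1 = -3.259 cm.
The intermediate image is virtual, 3.259 cm to the left of lens 1, so d_o2 = L - d_i1 = 23.5 - (-3.259) = 26.759 cm.
Applying the thin-lens equation again with f_2 = 27.5 cm and d_o2 = 26.759 cm gives d_i2 = -993.438 cm.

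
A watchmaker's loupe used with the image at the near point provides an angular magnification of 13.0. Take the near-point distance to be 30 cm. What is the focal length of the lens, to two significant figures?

For the image at the near point, M = 1 + D/f.
f = D/(M - 1) = 30/(13.0 - 1) = 2.500 cm.

2.5 cm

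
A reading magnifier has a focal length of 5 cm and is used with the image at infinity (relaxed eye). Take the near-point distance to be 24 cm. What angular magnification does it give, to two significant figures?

M = D/f = 24/5 = 4.800.

4.8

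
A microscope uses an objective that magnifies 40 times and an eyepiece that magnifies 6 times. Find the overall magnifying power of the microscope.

The overall magnification of a compound microscope is the product of the objective and eyepiece magnifications:
M = M_obj x M_eye = 40 x 6 = 240.

240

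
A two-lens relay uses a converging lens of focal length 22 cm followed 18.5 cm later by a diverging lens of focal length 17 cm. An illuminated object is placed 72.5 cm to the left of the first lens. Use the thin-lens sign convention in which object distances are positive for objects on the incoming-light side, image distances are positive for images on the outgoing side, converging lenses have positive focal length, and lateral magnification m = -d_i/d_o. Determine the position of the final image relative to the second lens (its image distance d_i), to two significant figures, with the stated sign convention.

Lens 1: 1/d_i1 = 1/f_1 - 1/d_o1 = 1/22 - 1/72.5 = 0.03166 cm^-1, so d_i1 = 31.584 cm.
This image would form 31.584 cm past lens 1, i.e. 13.084 cm beyond lens 2, so it is a virtual object for lens 2: d_o2 = 18.5 - 31.584 = -13.084 cm.
Lens 2: 1/d_i2 = 1/f_2 - 1/d_o2 = 1/(-17) - 1/(-13.084) = 0.01760 cm^-1, so d_i2 = 56.803 cm.

57 cm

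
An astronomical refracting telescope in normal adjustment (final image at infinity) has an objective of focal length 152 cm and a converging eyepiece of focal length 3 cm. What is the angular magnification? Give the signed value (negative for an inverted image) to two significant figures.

M = -f_obj/f_eye = -152/(3) = -50.667.

-51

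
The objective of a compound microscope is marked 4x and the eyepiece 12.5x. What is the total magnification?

The overall magnification of a compound microscope is the product of the objective and eyepiece magnifications:
M = M_obj x M_eye = 4 x 12.5 = 50.

50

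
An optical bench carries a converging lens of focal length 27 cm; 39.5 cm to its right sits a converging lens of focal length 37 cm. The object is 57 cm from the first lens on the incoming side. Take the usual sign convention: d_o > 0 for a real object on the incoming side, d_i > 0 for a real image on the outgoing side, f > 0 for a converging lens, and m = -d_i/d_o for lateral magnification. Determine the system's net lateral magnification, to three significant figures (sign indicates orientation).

-0.682

Lens 1: 1/d_i1 = 1/f_1 - 1/d_o1 = 1/27 - 1/57 = 0.01949 cm^-1, so d_i1 = 51.300 cm.
m_1 = -(51.300)/57 = -0.9000.
This image would form 51.300 cm past lens 1, i.e. 11.800 cm beyond lens 2, so it is a virtual object for lens 2: d_o2 = 39.5 - 51.300 = -11.800 cm.
Lens 2: 1/d_i2 = 1/f_2 - 1/d_o2 = 1/37 - 1/(-11.800) = 0.11177 cm^-1, so d_i2 = 8.947 cm.
m_2 = -(8.947)/(-11.800) = 0.7582.
The system's lateral magnification is m_1 m_2 = (-0.9000)(0.7582) = -0.6824.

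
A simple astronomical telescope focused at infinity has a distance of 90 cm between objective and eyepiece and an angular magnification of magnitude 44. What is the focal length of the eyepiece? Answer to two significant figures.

2.0 cm

In normal adjustment the tube length equals f_obj + f_eye and |M| = f_obj/f_eye.
So f_obj = 44 f_eye and 44 f_eye + f_eye = 90 cm, giving f_eye = 90/45 = 2.000 cm and f_obj = 88.000 cm.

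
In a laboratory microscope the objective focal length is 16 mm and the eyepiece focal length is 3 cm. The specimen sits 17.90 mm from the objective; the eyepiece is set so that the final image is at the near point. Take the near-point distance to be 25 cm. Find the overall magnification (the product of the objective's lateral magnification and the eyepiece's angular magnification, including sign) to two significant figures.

Convert to cm: f_obj = 16 mm = 1.6 cm; d_o = 17.90 mm = 1.79 cm.
Objective: 1/d_i = 1/f_obj - 1/d_o = 1/1.6 - 1/1.79 = 0.06634 cm^-1, so d_i = 15.074 cm.
m_obj = -d_i/d_o = -15.074/1.79 = -8.421.
Eyepiece angular magnification (image at near point): M_eye = 1 + D/f_e = 1 + 25/3 = 9.333.
Overall M = m_obj x M_eye = (-8.421)(9.333) = -78.60.

-79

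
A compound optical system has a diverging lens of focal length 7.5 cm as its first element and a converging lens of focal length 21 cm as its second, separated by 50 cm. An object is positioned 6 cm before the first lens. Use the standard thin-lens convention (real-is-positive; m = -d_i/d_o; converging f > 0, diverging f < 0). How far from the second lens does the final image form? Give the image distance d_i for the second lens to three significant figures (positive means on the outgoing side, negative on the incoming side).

Applying the thin-lens equation to the first lens, 1/(-7.5) = 1/6 + 1/d_i1, which gives d_i1 = -3.333 cm.
The intermediate image is virtual, 3.333 cm to the left of lens 1, so d_o2 = L - d_i1 = 50 - (-3.333) = 53.333 cm.
Applying the thin-lens equation again with f_2 = 21 cm and d_o2 = 53.333 cm gives d_i2 = 34.639 cm.

34.6 cm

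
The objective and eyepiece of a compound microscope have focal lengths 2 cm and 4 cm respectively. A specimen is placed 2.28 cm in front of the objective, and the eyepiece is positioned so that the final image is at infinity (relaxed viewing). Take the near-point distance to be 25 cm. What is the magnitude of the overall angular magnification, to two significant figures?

45

Objective: 1/d_i = 1/f_obj - 1/d_o = 1/2 - 1/2.28 = 0.06140 cm^-1, so d_i = 16.286 cm.
m_obj = -d_i/d_o = -16.286/2.28 = -7.143.
Eyepiece angular magnification (image at infinity): M_eye = D/f_e = 25/4 = 6.250.
Overall M = m_obj x M_eye = (-7.143)(6.250) = -44.64.
|M| = 44.64.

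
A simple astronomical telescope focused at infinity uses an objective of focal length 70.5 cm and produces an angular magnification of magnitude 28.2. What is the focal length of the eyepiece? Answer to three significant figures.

2.50 cm

|M| = f_obj/f_eye, so f_eye = f_obj/|M| = 70.5/28.2 = 2.500 cm.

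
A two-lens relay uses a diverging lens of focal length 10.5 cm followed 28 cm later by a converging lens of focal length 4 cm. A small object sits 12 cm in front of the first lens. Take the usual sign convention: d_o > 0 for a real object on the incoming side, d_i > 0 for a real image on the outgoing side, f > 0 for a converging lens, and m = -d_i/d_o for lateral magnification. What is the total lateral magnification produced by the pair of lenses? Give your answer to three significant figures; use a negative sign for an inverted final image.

-0.0631

First lens: d_i1 = 1/(1/(-10.5) - 1/12) = -5.600 cm.
m_1 = -(-5.600)/12 = 0.4667.
With d_i1 < 0 the first image is virtual and lies on the object side; the object distance for lens 2 is d_o2 = 28 - (-5.600) = 33.600 cm.
Second lens: d_i2 = 1/(1/4 - 1/(33.600)) = 4.541 cm.
m_2 = -(4.541)/(33.600) = -0.1351.
The system's lateral magnification is m_1 m_2 = (0.4667)(-0.1351) = -0.0631.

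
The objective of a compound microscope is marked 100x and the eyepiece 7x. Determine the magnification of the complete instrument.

The overall magnification of a compound microscope is the product of the objective and eyepiece magnifications:
M = M_obj x M_eye = 100 x 7 = 700.

700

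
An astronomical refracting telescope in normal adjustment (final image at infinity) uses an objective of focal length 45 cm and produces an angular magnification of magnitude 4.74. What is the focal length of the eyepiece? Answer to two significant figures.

|M| = f_obj/f_eye, so f_eye = f_obj/|M| = 45/4.74 = 9.494 cm.

9.5 cm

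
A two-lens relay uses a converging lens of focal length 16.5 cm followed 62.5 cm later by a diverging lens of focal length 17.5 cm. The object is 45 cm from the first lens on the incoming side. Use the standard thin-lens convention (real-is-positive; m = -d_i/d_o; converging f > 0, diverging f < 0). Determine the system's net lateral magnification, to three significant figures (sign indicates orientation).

-0.188

First lens: d_i1 = 1/(1/16.5 - 1/45) = 26.053 cm.
m_1 = -(26.053)/45 = -0.5789.
The intermediate image is 26.053 cm to the right of lens 1, so d_o2 = L - d_i1 = 62.5 - 26.053 = 36.447 cm.
Second lens: d_i2 = 1/(1/(-17.5) - 1/(36.447)) = -11.823 cm.
m_2 = -(-11.823)/(36.447) = 0.3244.
Total m = m_1 x m_2 = (-0.5789)(0.3244) = -0.1878.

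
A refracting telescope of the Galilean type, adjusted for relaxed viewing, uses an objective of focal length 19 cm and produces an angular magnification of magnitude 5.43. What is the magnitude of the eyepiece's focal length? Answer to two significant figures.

|M| = f_obj/|f_eye|, so |f_eye| = f_obj/|M| = 19/5.43 = 3.499 cm.
(The eyepiece is diverging, so its signed focal length is -3.499 cm.)

3.5 cm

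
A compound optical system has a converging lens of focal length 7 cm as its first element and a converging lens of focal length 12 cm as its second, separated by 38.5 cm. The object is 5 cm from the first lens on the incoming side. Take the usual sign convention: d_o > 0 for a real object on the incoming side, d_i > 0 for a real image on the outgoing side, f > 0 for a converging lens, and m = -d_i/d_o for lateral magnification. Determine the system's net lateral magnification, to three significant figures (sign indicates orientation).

Lens 1: 1/d_i1 = 1/f_1 - 1/d_o1 = 1/7 - 1/5 = -0.05714 cm^-1, so d_i1 = -17.500 cm.
m_1 = -(-17.500)/5 = 3.5000.
With d_i1 < 0 the first image is virtual and lies on the object side; the object distance for lens 2 is d_o2 = 38.5 - (-17.500) = 56.000 cm.
Lens 2: 1/d_i2 = 1/f_2 - 1/d_o2 = 1/12 - 1/(56.000) = 0.06548 cm^-1, so d_i2 = 15.273 cm.
m_2 = -(15.273)/(56.000) = -0.2727.
The system's lateral magnification is m_1 m_2 = (3.5000)(-0.2727) = -0.9545.

-0.955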